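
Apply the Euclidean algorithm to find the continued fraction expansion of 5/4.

[1; 4]

Run the Euclidean algorithm on 5 and 4; the successive quotients are the partial quotients a_0, a_1, ... (each step inverts the fractional part left over by the previous one):
  5 = 1*4 + 1, so a_0 = 1.
  4 = 4*1 + 0, so a_1 = 4.
The remainder reaches 0 after 2 divisions, so the expansion has 2 partial quotients, read off in order.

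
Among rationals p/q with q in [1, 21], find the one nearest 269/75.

Expand x = 269/75 as a continued fraction with the Euclidean algorithm:
  269 = 3*75 + 44, so a_0 = 3.
  75 = 1*44 + 31, so a_1 = 1.
  44 = 1*31 + 13, so a_2 = 1.
  31 = 2*13 + 5, so a_3 = 2.
  13 = 2*5 + 3, so a_4 = 2.
  5 = 1*3 + 2, so a_5 = 1.
  3 = 1*2 + 1, so a_6 = 1.
  2 = 2*1 + 0, so a_7 = 2.
so x = [3; 1, 1, 2, 2, 1, 1, 2].
Convergents (p_i = a_i*p_{i-1} + p_{i-2}, q_i = a_i*q_{i-1} + q_{i-2} with p_{-2}=0, p_{-1}=1, q_{-2}=1, q_{-1}=0), until the denominator exceeds 21:
  i=0: a_0=3, p_0 = 3*1 + 0 = 3, q_0 = 3*0 + 1 = 1.
  i=1: a_1=1, p_1 = 1*3 + 1 = 4, q_1 = 1*1 + 0 = 1.
  i=2: a_2=1, p_2 = 1*4 + 3 = 7, q_2 = 1*1 + 1 = 2.
  i=3: a_3=2, p_3 = 2*7 + 4 = 18, q_3 = 2*2 + 1 = 5.
  i=4: a_4=2, p_4 = 2*18 + 7 = 43, q_4 = 2*5 + 2 = 12.
  i=5: a_5=1, p_5 = 1*43 + 18 = 61, q_5 = 1*12 + 5 = 17.
  i=6: a_6=1, p_6 = 1*61 + 43 = 104, q_6 = 1*17 + 12 = 29.
q_6 = 29 > 21, so the last convergent with denominator <= 21 is p_5/q_5 = 61/17.
The closest fraction with denominator <= 21 is either p_5/q_5 or the intermediate fraction (k*p_5 + p_4)/(k*q_5 + q_4) with the largest k >= 1 whose denominator stays <= 21; these approach x as k grows, and every other convergent or intermediate fraction in range is farther away.
Largest k: floor((21 - q_4)/q_5) = floor((21 - 12)/17) = 0.
Since k = 0, no intermediate fraction beyond p_5/q_5 has denominator <= 21, so the convergent 61/17 is the closest (its error is |269*17 - 61*75|/(75*17) = 2/1275).

61/17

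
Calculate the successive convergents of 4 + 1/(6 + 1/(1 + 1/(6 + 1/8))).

Using the convergent recurrence p_i = a_i*p_{i-1} + p_{i-2}, q_i = a_i*q_{i-1} + q_{i-2} with p_{-2}=0, p_{-1}=1, q_{-2}=1, q_{-1}=0:
  i=0: a_0=4, p_0 = 4*1 + 0 = 4, q_0 = 4*0 + 1 = 1.
  i=1: a_1=6, p_1 = 6*4 + 1 = 25, q_1 = 6*1 + 0 = 6.
  i=2: a_2=1, p_2 = 1*25 + 4 = 29, q_2 = 1*6 + 1 = 7.
  i=3: a_3=6, p_3 = 6*29 + 25 = 199, q_3 = 6*7 + 6 = 48.
  i=4: a_4=8, p_4 = 8*199 + 29 = 1621, q_4 = 8*48 + 7 = 391.

4/1, 25/6, 29/7, 199/48, 1621/391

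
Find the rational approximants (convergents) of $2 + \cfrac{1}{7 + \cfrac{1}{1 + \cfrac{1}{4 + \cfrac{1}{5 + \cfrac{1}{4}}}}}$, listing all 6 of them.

2/1, 15/7, 17/8, 83/39, 432/203, 1811/851

Using the convergent recurrence p_i = a_i*p_{i-1} + p_{i-2}, q_i = a_i*q_{i-1} + q_{i-2} with p_{-2}=0, p_{-1}=1, q_{-2}=1, q_{-1}=0:
  i=0: a_0=2, p_0 = 2*1 + 0 = 2, q_0 = 2*0 + 1 = 1.
  i=1: a_1=7, p_1 = 7*2 + 1 = 15, q_1 = 7*1 + 0 = 7.
  i=2: a_2=1, p_2 = 1*15 + 2 = 17, q_2 = 1*7 + 1 = 8.
  i=3: a_3=4, p_3 = 4*17 + 15 = 83, q_3 = 4*8 + 7 = 39.
  i=4: a_4=5, p_4 = 5*83 + 17 = 432, q_4 = 5*39 + 8 = 203.
  i=5: a_5=4, p_5 = 4*432 + 83 = 1811, q_5 = 4*203 + 39 = 851.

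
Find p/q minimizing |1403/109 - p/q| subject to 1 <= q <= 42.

502/39

Expand x = 1403/109 as a continued fraction with the Euclidean algorithm:
  1403 = 12*109 + 95, so a_0 = 12.
  109 = 1*95 + 14, so a_1 = 1.
  95 = 6*14 + 11, so a_2 = 6.
  14 = 1*11 + 3, so a_3 = 1.
  11 = 3*3 + 2, so a_4 = 3.
  3 = 1*2 + 1, so a_5 = 1.
  2 = 2*1 + 0, so a_6 = 2.
so x = [12; 1, 6, 1, 3, 1, 2].
Convergents (p_i = a_i*p_{i-1} + p_{i-2}, q_i = a_i*q_{i-1} + q_{i-2} with p_{-2}=0, p_{-1}=1, q_{-2}=1, q_{-1}=0), until the denominator exceeds 42:
  i=0: a_0=12, p_0 = 12*1 + 0 = 12, q_0 = 12*0 + 1 = 1.
  i=1: a_1=1, p_1 = 1*12 + 1 = 13, q_1 = 1*1 + 0 = 1.
  i=2: a_2=6, p_2 = 6*13 + 12 = 90, q_2 = 6*1 + 1 = 7.
  i=3: a_3=1, p_3 = 1*90 + 13 = 103, q_3 = 1*7 + 1 = 8.
  i=4: a_4=3, p_4 = 3*103 + 90 = 399, q_4 = 3*8 + 7 = 31.
  i=5: a_5=1, p_5 = 1*399 + 103 = 502, q_5 = 1*31 + 8 = 39.
  i=6: a_6=2, p_6 = 2*502 + 399 = 1403, q_6 = 2*39 + 31 = 109.
q_6 = 109 > 42, so the last convergent with denominator <= 42 is p_5/q_5 = 502/39.
The closest fraction with denominator <= 42 is either p_5/q_5 or the intermediate fraction (k*p_5 + p_4)/(k*q_5 + q_4) with the largest k >= 1 whose denominator stays <= 42; these approach x as k grows, and every other convergent or intermediate fraction in range is farther away.
Largest k: floor((42 - q_4)/q_5) = floor((42 - 31)/39) = 0.
Since k = 0, no intermediate fraction beyond p_5/q_5 has denominator <= 42, so the convergent 502/39 is the closest (its error is |1403*39 - 502*109|/(109*39) = 1/4251).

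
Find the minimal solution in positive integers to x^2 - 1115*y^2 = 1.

First expand sqrt(1115) as a continued fraction. With x_i = (sqrt(1115) + m_i)/d_i and (m_0, d_0) = (0, 1): a_0 = floor(sqrt(1115)) = 33, since 33^2 = 1089 <= 1115 < 1156 = 34^2.
Iterate m_{i+1} = d_i*a_i - m_i, d_{i+1} = (1115 - m_{i+1}^2)/d_i, a_{i+1} = floor((a_0 + m_{i+1})/d_{i+1}):
  m_1 = 1*33 - 0 = 33, d_1 = (1115 - 33^2)/1 = 26/1 = 26, a_1 = floor((33 + 33)/26) = 2.
  m_2 = 26*2 - 33 = 19, d_2 = (1115 - 19^2)/26 = 754/26 = 29, a_2 = floor((33 + 19)/29) = 1.
  m_3 = 29*1 - 19 = 10, d_3 = (1115 - 10^2)/29 = 1015/29 = 35, a_3 = floor((33 + 10)/35) = 1.
  m_4 = 35*1 - 10 = 25, d_4 = (1115 - 25^2)/35 = 490/35 = 14, a_4 = floor((33 + 25)/14) = 4.
  m_5 = 14*4 - 25 = 31, d_5 = (1115 - 31^2)/14 = 154/14 = 11, a_5 = floor((33 + 31)/11) = 5.
  m_6 = 11*5 - 31 = 24, d_6 = (1115 - 24^2)/11 = 539/11 = 49, a_6 = floor((33 + 24)/49) = 1.
  m_7 = 49*1 - 24 = 25, d_7 = (1115 - 25^2)/49 = 490/49 = 10, a_7 = floor((33 + 25)/10) = 5.
  m_8 = 10*5 - 25 = 25, d_8 = (1115 - 25^2)/10 = 490/10 = 49, a_8 = floor((33 + 25)/49) = 1.
  m_9 = 49*1 - 25 = 24, d_9 = (1115 - 24^2)/49 = 539/49 = 11, a_9 = floor((33 + 24)/11) = 5.
  m_10 = 11*5 - 24 = 31, d_10 = (1115 - 31^2)/11 = 154/11 = 14, a_10 = floor((33 + 31)/14) = 4.
  m_11 = 14*4 - 31 = 25, d_11 = (1115 - 25^2)/14 = 490/14 = 35, a_11 = floor((33 + 25)/35) = 1.
  m_12 = 35*1 - 25 = 10, d_12 = (1115 - 10^2)/35 = 1015/35 = 29, a_12 = floor((33 + 10)/29) = 1.
  m_13 = 29*1 - 10 = 19, d_13 = (1115 - 19^2)/29 = 754/29 = 26, a_13 = floor((33 + 19)/26) = 2.
  m_14 = 26*2 - 19 = 33, d_14 = (1115 - 33^2)/26 = 26/26 = 1, a_14 = floor((33 + 33)/1) = 66.
  m_15 = 1*66 - 33 = 33, d_15 = (1115 - 33^2)/1 = 26/1 = 26: (m_15, d_15) = (m_1, d_1) = (33, 26), so from here the quotients repeat a_1, ..., a_14; the period length is 14.
So sqrt(1115) = [33; (2, 1, 1, 4, 5, 1, 5, 1, 5, 4, 1, 1, 2, 66)] with period length k = 14.
k is even, so the fundamental solution of x^2 - 1115y^2 = 1 is (p_{k-1}, q_{k-1}) = (p_13, q_13); compute convergents through index 13.
Convergents (p_i = a_i*p_{i-1} + p_{i-2}, q_i = a_i*q_{i-1} + q_{i-2} with p_{-2}=0, p_{-1}=1, q_{-2}=1, q_{-1}=0):
  i=0: a_0=33, p_0 = 33*1 + 0 = 33, q_0 = 33*0 + 1 = 1.
  i=1: a_1=2, p_1 = 2*33 + 1 = 67, q_1 = 2*1 + 0 = 2.
  i=2: a_2=1, p_2 = 1*67 + 33 = 100, q_2 = 1*2 + 1 = 3.
  i=3: a_3=1, p_3 = 1*100 + 67 = 167, q_3 = 1*3 + 2 = 5.
  i=4: a_4=4, p_4 = 4*167 + 100 = 768, q_4 = 4*5 + 3 = 23.
  i=5: a_5=5, p_5 = 5*768 + 167 = 4007, q_5 = 5*23 + 5 = 120.
  i=6: a_6=1, p_6 = 1*4007 + 768 = 4775, q_6 = 1*120 + 23 = 143.
  i=7: a_7=5, p_7 = 5*4775 + 4007 = 27882, q_7 = 5*143 + 120 = 835.
  i=8: a_8=1, p_8 = 1*27882 + 4775 = 32657, q_8 = 1*835 + 143 = 978.
  i=9: a_9=5, p_9 = 5*32657 + 27882 = 191167, q_9 = 5*978 + 835 = 5725.
  i=10: a_10=4, p_10 = 4*191167 + 32657 = 797325, q_10 = 4*5725 + 978 = 23878.
  i=11: a_11=1, p_11 = 1*797325 + 191167 = 988492, q_11 = 1*23878 + 5725 = 29603.
  i=12: a_12=1, p_12 = 1*988492 + 797325 = 1785817, q_12 = 1*29603 + 23878 = 53481.
  i=13: a_13=2, p_13 = 2*1785817 + 988492 = 4560126, q_13 = 2*53481 + 29603 = 136565.
Check: 4560126^2 - 1115*136565^2 = 20794749135876 - 20794749135875 = 1, so (x, y) = (4560126, 136565) solves the equation, and by the theorem it is the least positive solution.

(x, y) = (4560126, 136565)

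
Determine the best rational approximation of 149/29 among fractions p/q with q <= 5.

Expand x = 149/29 as a continued fraction with the Euclidean algorithm:
  149 = 5*29 + 4, so a_0 = 5.
  29 = 7*4 + 1, so a_1 = 7.
  4 = 4*1 + 0, so a_2 = 4.
so x = [5; 7, 4].
Convergents (p_i = a_i*p_{i-1} + p_{i-2}, q_i = a_i*q_{i-1} + q_{i-2} with p_{-2}=0, p_{-1}=1, q_{-2}=1, q_{-1}=0), until the denominator exceeds 5:
  i=0: a_0=5, p_0 = 5*1 + 0 = 5, q_0 = 5*0 + 1 = 1.
  i=1: a_1=7, p_1 = 7*5 + 1 = 36, q_1 = 7*1 + 0 = 7.
q_1 = 7 > 5, so the last convergent with denominator <= 5 is p_0/q_0 = 5/1.
The closest fraction with denominator <= 5 is either p_0/q_0 or the intermediate fraction (k*p_0 + p_{-1})/(k*q_0 + q_{-1}) with the largest k >= 1 whose denominator stays <= 5; these approach x as k grows, and every other convergent or intermediate fraction in range is farther away.
Largest k: floor((5 - q_{-1})/q_0) = floor((5 - 0)/1) = 5 (using the seeds p_{-1} = 1, q_{-1} = 0).
That gives (5*5 + 1)/(5*1 + 0) = 26/5.
Compare the errors: |x - 5/1| = |149*1 - 5*29|/(29*1) = 4/29, and |x - 26/5| = |149*5 - 26*29|/(29*5) = 9/145.
Cross-multiplying, 9*29 = 261 < 580 = 4*145, so 9/145 is smaller: the intermediate fraction 26/5 is closer to x than 5/1.

26/5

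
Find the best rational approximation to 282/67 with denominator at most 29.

Expand x = 282/67 as a continued fraction with the Euclidean algorithm:
  282 = 4*67 + 14, so a_0 = 4.
  67 = 4*14 + 11, so a_1 = 4.
  14 = 1*11 + 3, so a_2 = 1.
  11 = 3*3 + 2, so a_3 = 3.
  3 = 1*2 + 1, so a_4 = 1.
  2 = 2*1 + 0, so a_5 = 2.
so x = [4; 4, 1, 3, 1, 2].
Convergents (p_i = a_i*p_{i-1} + p_{i-2}, q_i = a_i*q_{i-1} + q_{i-2} with p_{-2}=0, p_{-1}=1, q_{-2}=1, q_{-1}=0), until the denominator exceeds 29:
  i=0: a_0=4, p_0 = 4*1 + 0 = 4, q_0 = 4*0 + 1 = 1.
  i=1: a_1=4, p_1 = 4*4 + 1 = 17, q_1 = 4*1 + 0 = 4.
  i=2: a_2=1, p_2 = 1*17 + 4 = 21, q_2 = 1*4 + 1 = 5.
  i=3: a_3=3, p_3 = 3*21 + 17 = 80, q_3 = 3*5 + 4 = 19.
  i=4: a_4=1, p_4 = 1*80 + 21 = 101, q_4 = 1*19 + 5 = 24.
  i=5: a_5=2, p_5 = 2*101 + 80 = 282, q_5 = 2*24 + 19 = 67.
q_5 = 67 > 29, so the last convergent with denominator <= 29 is p_4/q_4 = 101/24.
The closest fraction with denominator <= 29 is either p_4/q_4 or the intermediate fraction (k*p_4 + p_3)/(k*q_4 + q_3) with the largest k >= 1 whose denominator stays <= 29; these approach x as k grows, and every other convergent or intermediate fraction in range is farther away.
Largest k: floor((29 - q_3)/q_4) = floor((29 - 19)/24) = 0.
Since k = 0, no intermediate fraction beyond p_4/q_4 has denominator <= 29, so the convergent 101/24 is the closest (its error is |282*24 - 101*67|/(67*24) = 1/1608).

101/24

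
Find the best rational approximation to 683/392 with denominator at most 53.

Expand x = 683/392 as a continued fraction with the Euclidean algorithm:
  683 = 1*392 + 291, so a_0 = 1.
  392 = 1*291 + 101, so a_1 = 1.
  291 = 2*101 + 89, so a_2 = 2.
  101 = 1*89 + 12, so a_3 = 1.
  89 = 7*12 + 5, so a_4 = 7.
  12 = 2*5 + 2, so a_5 = 2.
  5 = 2*2 + 1, so a_6 = 2.
  2 = 2*1 + 0, so a_7 = 2.
so x = [1; 1, 2, 1, 7, 2, 2, 2].
Convergents (p_i = a_i*p_{i-1} + p_{i-2}, q_i = a_i*q_{i-1} + q_{i-2} with p_{-2}=0, p_{-1}=1, q_{-2}=1, q_{-1}=0), until the denominator exceeds 53:
  i=0: a_0=1, p_0 = 1*1 + 0 = 1, q_0 = 1*0 + 1 = 1.
  i=1: a_1=1, p_1 = 1*1 + 1 = 2, q_1 = 1*1 + 0 = 1.
  i=2: a_2=2, p_2 = 2*2 + 1 = 5, q_2 = 2*1 + 1 = 3.
  i=3: a_3=1, p_3 = 1*5 + 2 = 7, q_3 = 1*3 + 1 = 4.
  i=4: a_4=7, p_4 = 7*7 + 5 = 54, q_4 = 7*4 + 3 = 31.
  i=5: a_5=2, p_5 = 2*54 + 7 = 115, q_5 = 2*31 + 4 = 66.
q_5 = 66 > 53, so the last convergent with denominator <= 53 is p_4/q_4 = 54/31.
The closest fraction with denominator <= 53 is either p_4/q_4 or the intermediate fraction (k*p_4 + p_3)/(k*q_4 + q_3) with the largest k >= 1 whose denominator stays <= 53; these approach x as k grows, and every other convergent or intermediate fraction in range is farther away.
Largest k: floor((53 - q_3)/q_4) = floor((53 - 4)/31) = 1.
That gives (1*54 + 7)/(1*31 + 4) = 61/35.
Compare the errors: |x - 54/31| = |683*31 - 54*392|/(392*31) = 5/12152, and |x - 61/35| = |683*35 - 61*392|/(392*35) = 7/13720.
Cross-multiplying, 5*13720 = 68600 < 85064 = 7*12152, so 5/12152 is smaller: the convergent 54/31 is closer to x than 61/35.

54/31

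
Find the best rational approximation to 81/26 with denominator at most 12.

28/9

Expand x = 81/26 as a continued fraction with the Euclidean algorithm:
  81 = 3*26 + 3, so a_0 = 3.
  26 = 8*3 + 2, so a_1 = 8.
  3 = 1*2 + 1, so a_2 = 1.
  2 = 2*1 + 0, so a_3 = 2.
so x = [3; 8, 1, 2].
Convergents (p_i = a_i*p_{i-1} + p_{i-2}, q_i = a_i*q_{i-1} + q_{i-2} with p_{-2}=0, p_{-1}=1, q_{-2}=1, q_{-1}=0), until the denominator exceeds 12:
  i=0: a_0=3, p_0 = 3*1 + 0 = 3, q_0 = 3*0 + 1 = 1.
  i=1: a_1=8, p_1 = 8*3 + 1 = 25, q_1 = 8*1 + 0 = 8.
  i=2: a_2=1, p_2 = 1*25 + 3 = 28, q_2 = 1*8 + 1 = 9.
  i=3: a_3=2, p_3 = 2*28 + 25 = 81, q_3 = 2*9 + 8 = 26.
q_3 = 26 > 12, so the last convergent with denominator <= 12 is p_2/q_2 = 28/9.
The closest fraction with denominator <= 12 is either p_2/q_2 or the intermediate fraction (k*p_2 + p_1)/(k*q_2 + q_1) with the largest k >= 1 whose denominator stays <= 12; these approach x as k grows, and every other convergent or intermediate fraction in range is farther away.
Largest k: floor((12 - q_1)/q_2) = floor((12 - 8)/9) = 0.
Since k = 0, no intermediate fraction beyond p_2/q_2 has denominator <= 12, so the convergent 28/9 is the closest (its error is |81*9 - 28*26|/(26*9) = 1/234).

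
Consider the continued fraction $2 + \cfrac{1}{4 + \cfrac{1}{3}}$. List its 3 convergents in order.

Using the convergent recurrence p_i = a_i*p_{i-1} + p_{i-2}, q_i = a_i*q_{i-1} + q_{i-2} with p_{-2}=0, p_{-1}=1, q_{-2}=1, q_{-1}=0:
  i=0: a_0=2, p_0 = 2*1 + 0 = 2, q_0 = 2*0 + 1 = 1.
  i=1: a_1=4, p_1 = 4*2 + 1 = 9, q_1 = 4*1 + 0 = 4.
  i=2: a_2=3, p_2 = 3*9 + 2 = 29, q_2 = 3*4 + 1 = 13.

2/1, 9/4, 29/13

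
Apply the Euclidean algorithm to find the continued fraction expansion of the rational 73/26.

Run the Euclidean algorithm on 73 and 26; the successive quotients are the partial quotients a_0, a_1, ... (each step inverts the fractional part left over by the previous one):
  73 = 2*26 + 21, so a_0 = 2.
  26 = 1*21 + 5, so a_1 = 1.
  21 = 4*5 + 1, so a_2 = 4.
  5 = 5*1 + 0, so a_3 = 5.
The remainder reaches 0 after 4 divisions, so the expansion has 4 partial quotients, read off in order.

[2; 1, 4, 5]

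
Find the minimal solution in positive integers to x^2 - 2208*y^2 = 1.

(x, y) = (47, 1)

First expand sqrt(2208) as a continued fraction. With x_i = (sqrt(2208) + m_i)/d_i and (m_0, d_0) = (0, 1): a_0 = floor(sqrt(2208)) = 46, since 46^2 = 2116 <= 2208 < 2209 = 47^2.
Iterate m_{i+1} = d_i*a_i - m_i, d_{i+1} = (2208 - m_{i+1}^2)/d_i, a_{i+1} = floor((a_0 + m_{i+1})/d_{i+1}):
  m_1 = 1*46 - 0 = 46, d_1 = (2208 - 46^2)/1 = 92/1 = 92, a_1 = floor((46 + 46)/92) = 1.
  m_2 = 92*1 - 46 = 46, d_2 = (2208 - 46^2)/92 = 92/92 = 1, a_2 = floor((46 + 46)/1) = 92.
  m_3 = 1*92 - 46 = 46, d_3 = (2208 - 46^2)/1 = 92/1 = 92: (m_3, d_3) = (m_1, d_1) = (46, 92), so from here the quotients repeat a_1, a_2; the period length is 2.
So sqrt(2208) = [46; (1, 92)] with period length k = 2.
k is even, so the fundamental solution of x^2 - 2208y^2 = 1 is (p_{k-1}, q_{k-1}) = (p_1, q_1); compute convergents through index 1.
Convergents (p_i = a_i*p_{i-1} + p_{i-2}, q_i = a_i*q_{i-1} + q_{i-2} with p_{-2}=0, p_{-1}=1, q_{-2}=1, q_{-1}=0):
  i=0: a_0=46, p_0 = 46*1 + 0 = 46, q_0 = 46*0 + 1 = 1.
  i=1: a_1=1, p_1 = 1*46 + 1 = 47, q_1 = 1*1 + 0 = 1.
Check: 47^2 - 2208*1^2 = 2209 - 2208 = 1, so (x, y) = (47, 1) solves the equation, and by the theorem it is the least positive solution.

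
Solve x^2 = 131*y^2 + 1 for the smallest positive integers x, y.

First expand sqrt(131) as a continued fraction. With x_i = (sqrt(131) + m_i)/d_i and (m_0, d_0) = (0, 1): a_0 = floor(sqrt(131)) = 11, since 11^2 = 121 <= 131 < 144 = 12^2.
Iterate m_{i+1} = d_i*a_i - m_i, d_{i+1} = (131 - m_{i+1}^2)/d_i, a_{i+1} = floor((a_0 + m_{i+1})/d_{i+1}):
  m_1 = 1*11 - 0 = 11, d_1 = (131 - 11^2)/1 = 10/1 = 10, a_1 = floor((11 + 11)/10) = 2.
  m_2 = 10*2 - 11 = 9, d_2 = (131 - 9^2)/10 = 50/10 = 5, a_2 = floor((11 + 9)/5) = 4.
  m_3 = 5*4 - 9 = 11, d_3 = (131 - 11^2)/5 = 10/5 = 2, a_3 = floor((11 + 11)/2) = 11.
  m_4 = 2*11 - 11 = 11, d_4 = (131 - 11^2)/2 = 10/2 = 5, a_4 = floor((11 + 11)/5) = 4.
  m_5 = 5*4 - 11 = 9, d_5 = (131 - 9^2)/5 = 50/5 = 10, a_5 = floor((11 + 9)/10) = 2.
  m_6 = 10*2 - 9 = 11, d_6 = (131 - 11^2)/10 = 10/10 = 1, a_6 = floor((11 + 11)/1) = 22.
  m_7 = 1*22 - 11 = 11, d_7 = (131 - 11^2)/1 = 10/1 = 10: (m_7, d_7) = (m_1, d_1) = (11, 10), so from here the quotients repeat a_1, ..., a_6; the period length is 6.
So sqrt(131) = [11; (2, 4, 11, 4, 2, 22)] with period length k = 6.
k is even, so the fundamental solution of x^2 - 131y^2 = 1 is (p_{k-1}, q_{k-1}) = (p_5, q_5); compute convergents through index 5.
Convergents (p_i = a_i*p_{i-1} + p_{i-2}, q_i = a_i*q_{i-1} + q_{i-2} with p_{-2}=0, p_{-1}=1, q_{-2}=1, q_{-1}=0):
  i=0: a_0=11, p_0 = 11*1 + 0 = 11, q_0 = 11*0 + 1 = 1.
  i=1: a_1=2, p_1 = 2*11 + 1 = 23, q_1 = 2*1 + 0 = 2.
  i=2: a_2=4, p_2 = 4*23 + 11 = 103, q_2 = 4*2 + 1 = 9.
  i=3: a_3=11, p_3 = 11*103 + 23 = 1156, q_3 = 11*9 + 2 = 101.
  i=4: a_4=4, p_4 = 4*1156 + 103 = 4727, q_4 = 4*101 + 9 = 413.
  i=5: a_5=2, p_5 = 2*4727 + 1156 = 10610, q_5 = 2*413 + 101 = 927.
Check: 10610^2 - 131*927^2 = 112572100 - 112572099 = 1, so (x, y) = (10610, 927) solves the equation, and by the theorem it is the least positive solution.

(x, y) = (10610, 927)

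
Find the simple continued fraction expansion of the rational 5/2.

Run the Euclidean algorithm on 5 and 2; the successive quotients are the partial quotients a_0, a_1, ... (each step inverts the fractional part left over by the previous one):
  5 = 2*2 + 1, so a_0 = 2.
  2 = 2*1 + 0, so a_1 = 2.
The remainder reaches 0 after 2 divisions, so the expansion has 2 partial quotients, read off in order.

[2; 2]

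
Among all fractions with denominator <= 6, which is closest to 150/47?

16/5

Expand x = 150/47 as a continued fraction with the Euclidean algorithm:
  150 = 3*47 + 9, so a_0 = 3.
  47 = 5*9 + 2, so a_1 = 5.
  9 = 4*2 + 1, so a_2 = 4.
  2 = 2*1 + 0, so a_3 = 2.
so x = [3; 5, 4, 2].
Convergents (p_i = a_i*p_{i-1} + p_{i-2}, q_i = a_i*q_{i-1} + q_{i-2} with p_{-2}=0, p_{-1}=1, q_{-2}=1, q_{-1}=0), until the denominator exceeds 6:
  i=0: a_0=3, p_0 = 3*1 + 0 = 3, q_0 = 3*0 + 1 = 1.
  i=1: a_1=5, p_1 = 5*3 + 1 = 16, q_1 = 5*1 + 0 = 5.
  i=2: a_2=4, p_2 = 4*16 + 3 = 67, q_2 = 4*5 + 1 = 21.
q_2 = 21 > 6, so the last convergent with denominator <= 6 is p_1/q_1 = 16/5.
The closest fraction with denominator <= 6 is either p_1/q_1 or the intermediate fraction (k*p_1 + p_0)/(k*q_1 + q_0) with the largest k >= 1 whose denominator stays <= 6; these approach x as k grows, and every other convergent or intermediate fraction in range is farther away.
Largest k: floor((6 - q_0)/q_1) = floor((6 - 1)/5) = 1.
That gives (1*16 + 3)/(1*5 + 1) = 19/6.
Compare the errors: |x - 16/5| = |150*5 - 16*47|/(47*5) = 2/235, and |x - 19/6| = |150*6 - 19*47|/(47*6) = 7/282.
Cross-multiplying, 2*282 = 564 < 1645 = 7*235, so 2/235 is smaller: the convergent 16/5 is closer to x than 19/6.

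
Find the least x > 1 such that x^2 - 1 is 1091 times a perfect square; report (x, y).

First expand sqrt(1091) as a continued fraction. With x_i = (sqrt(1091) + m_i)/d_i and (m_0, d_0) = (0, 1): a_0 = floor(sqrt(1091)) = 33, since 33^2 = 1089 <= 1091 < 1156 = 34^2.
Iterate m_{i+1} = d_i*a_i - m_i, d_{i+1} = (1091 - m_{i+1}^2)/d_i, a_{i+1} = floor((a_0 + m_{i+1})/d_{i+1}):
  m_1 = 1*33 - 0 = 33, d_1 = (1091 - 33^2)/1 = 2/1 = 2, a_1 = floor((33 + 33)/2) = 33.
  m_2 = 2*33 - 33 = 33, d_2 = (1091 - 33^2)/2 = 2/2 = 1, a_2 = floor((33 + 33)/1) = 66.
  m_3 = 1*66 - 33 = 33, d_3 = (1091 - 33^2)/1 = 2/1 = 2: (m_3, d_3) = (m_1, d_1) = (33, 2), so from here the quotients repeat a_1, a_2; the period length is 2.
So sqrt(1091) = [33; (33, 66)] with period length k = 2.
k is even, so the fundamental solution of x^2 - 1091y^2 = 1 is (p_{k-1}, q_{k-1}) = (p_1, q_1); compute convergents through index 1.
Convergents (p_i = a_i*p_{i-1} + p_{i-2}, q_i = a_i*q_{i-1} + q_{i-2} with p_{-2}=0, p_{-1}=1, q_{-2}=1, q_{-1}=0):
  i=0: a_0=33, p_0 = 33*1 + 0 = 33, q_0 = 33*0 + 1 = 1.
  i=1: a_1=33, p_1 = 33*33 + 1 = 1090, q_1 = 33*1 + 0 = 33.
Check: 1090^2 - 1091*33^2 = 1188100 - 1188099 = 1, so (x, y) = (1090, 33) solves the equation, and by the theorem it is the least positive solution.

(x, y) = (1090, 33)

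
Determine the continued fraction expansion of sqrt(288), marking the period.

Write x_i = (sqrt(288) + m_i)/d_i with (m_0, d_0) = (0, 1). a_0 = floor(sqrt(288)) = 16, since 16^2 = 256 <= 288 < 289 = 17^2.
Iterate m_{i+1} = d_i*a_i - m_i, d_{i+1} = (288 - m_{i+1}^2)/d_i, a_{i+1} = floor((a_0 + m_{i+1})/d_{i+1}):
  m_1 = 1*16 - 0 = 16, d_1 = (288 - 16^2)/1 = 32/1 = 32, a_1 = floor((16 + 16)/32) = 1.
  m_2 = 32*1 - 16 = 16, d_2 = (288 - 16^2)/32 = 32/32 = 1, a_2 = floor((16 + 16)/1) = 32.
  m_3 = 1*32 - 16 = 16, d_3 = (288 - 16^2)/1 = 32/1 = 32: (m_3, d_3) = (m_1, d_1) = (16, 32), so from here the quotients repeat a_1, a_2; the period length is 2.
Hence the expansion of sqrt(288) is a_0 = 16 followed by the repeating block 1, 32 (period 2).

[16; (1, 32)]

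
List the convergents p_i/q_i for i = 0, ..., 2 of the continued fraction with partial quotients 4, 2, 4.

4/1, 9/2, 40/9

Using the convergent recurrence p_i = a_i*p_{i-1} + p_{i-2}, q_i = a_i*q_{i-1} + q_{i-2} with p_{-2}=0, p_{-1}=1, q_{-2}=1, q_{-1}=0:
  i=0: a_0=4, p_0 = 4*1 + 0 = 4, q_0 = 4*0 + 1 = 1.
  i=1: a_1=2, p_1 = 2*4 + 1 = 9, q_1 = 2*1 + 0 = 2.
  i=2: a_2=4, p_2 = 4*9 + 4 = 40, q_2 = 4*2 + 1 = 9.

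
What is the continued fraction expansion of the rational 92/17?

Run the Euclidean algorithm on 92 and 17; the successive quotients are the partial quotients a_0, a_1, ... (each step inverts the fractional part left over by the previous one):
  92 = 5*17 + 7, so a_0 = 5.
  17 = 2*7 + 3, so a_1 = 2.
  7 = 2*3 + 1, so a_2 = 2.
  3 = 3*1 + 0, so a_3 = 3.
The remainder reaches 0 after 4 divisions, so the expansion has 4 partial quotients, read off in order.

[5; 2, 2, 3]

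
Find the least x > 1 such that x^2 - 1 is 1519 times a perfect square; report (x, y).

First expand sqrt(1519) as a continued fraction. With x_i = (sqrt(1519) + m_i)/d_i and (m_0, d_0) = (0, 1): a_0 = floor(sqrt(1519)) = 38, since 38^2 = 1444 <= 1519 < 1521 = 39^2.
Iterate m_{i+1} = d_i*a_i - m_i, d_{i+1} = (1519 - m_{i+1}^2)/d_i, a_{i+1} = floor((a_0 + m_{i+1})/d_{i+1}):
  m_1 = 1*38 - 0 = 38, d_1 = (1519 - 38^2)/1 = 75/1 = 75, a_1 = floor((38 + 38)/75) = 1.
  m_2 = 75*1 - 38 = 37, d_2 = (1519 - 37^2)/75 = 150/75 = 2, a_2 = floor((38 + 37)/2) = 37.
  m_3 = 2*37 - 37 = 37, d_3 = (1519 - 37^2)/2 = 150/2 = 75, a_3 = floor((38 + 37)/75) = 1.
  m_4 = 75*1 - 37 = 38, d_4 = (1519 - 38^2)/75 = 75/75 = 1, a_4 = floor((38 + 38)/1) = 76.
  m_5 = 1*76 - 38 = 38, d_5 = (1519 - 38^2)/1 = 75/1 = 75: (m_5, d_5) = (m_1, d_1) = (38, 75), so from here the quotients repeat a_1, ..., a_4; the period length is 4.
So sqrt(1519) = [38; (1, 37, 1, 76)] with period length k = 4.
k is even, so the fundamental solution of x^2 - 1519y^2 = 1 is (p_{k-1}, q_{k-1}) = (p_3, q_3); compute convergents through index 3.
Convergents (p_i = a_i*p_{i-1} + p_{i-2}, q_i = a_i*q_{i-1} + q_{i-2} with p_{-2}=0, p_{-1}=1, q_{-2}=1, q_{-1}=0):
  i=0: a_0=38, p_0 = 38*1 + 0 = 38, q_0 = 38*0 + 1 = 1.
  i=1: a_1=1, p_1 = 1*38 + 1 = 39, q_1 = 1*1 + 0 = 1.
  i=2: a_2=37, p_2 = 37*39 + 38 = 1481, q_2 = 37*1 + 1 = 38.
  i=3: a_3=1, p_3 = 1*1481 + 39 = 1520, q_3 = 1*38 + 1 = 39.
Check: 1520^2 - 1519*39^2 = 2310400 - 2310399 = 1, so (x, y) = (1520, 39) solves the equation, and by the theorem it is the least positive solution.

(x, y) = (1520, 39)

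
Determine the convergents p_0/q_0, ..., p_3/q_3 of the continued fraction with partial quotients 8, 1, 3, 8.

8/1, 9/1, 35/4, 289/33

Using the convergent recurrence p_i = a_i*p_{i-1} + p_{i-2}, q_i = a_i*q_{i-1} + q_{i-2} with p_{-2}=0, p_{-1}=1, q_{-2}=1, q_{-1}=0:
  i=0: a_0=8, p_0 = 8*1 + 0 = 8, q_0 = 8*0 + 1 = 1.
  i=1: a_1=1, p_1 = 1*8 + 1 = 9, q_1 = 1*1 + 0 = 1.
  i=2: a_2=3, p_2 = 3*9 + 8 = 35, q_2 = 3*1 + 1 = 4.
  i=3: a_3=8, p_3 = 8*35 + 9 = 289, q_3 = 8*4 + 1 = 33.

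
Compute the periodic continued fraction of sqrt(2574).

Write x_i = (sqrt(2574) + m_i)/d_i with (m_0, d_0) = (0, 1). a_0 = floor(sqrt(2574)) = 50, since 50^2 = 2500 <= 2574 < 2601 = 51^2.
Iterate m_{i+1} = d_i*a_i - m_i, d_{i+1} = (2574 - m_{i+1}^2)/d_i, a_{i+1} = floor((a_0 + m_{i+1})/d_{i+1}):
  m_1 = 1*50 - 0 = 50, d_1 = (2574 - 50^2)/1 = 74/1 = 74, a_1 = floor((50 + 50)/74) = 1.
  m_2 = 74*1 - 50 = 24, d_2 = (2574 - 24^2)/74 = 1998/74 = 27, a_2 = floor((50 + 24)/27) = 2.
  m_3 = 27*2 - 24 = 30, d_3 = (2574 - 30^2)/27 = 1674/27 = 62, a_3 = floor((50 + 30)/62) = 1.
  m_4 = 62*1 - 30 = 32, d_4 = (2574 - 32^2)/62 = 1550/62 = 25, a_4 = floor((50 + 32)/25) = 3.
  m_5 = 25*3 - 32 = 43, d_5 = (2574 - 43^2)/25 = 725/25 = 29, a_5 = floor((50 + 43)/29) = 3.
  m_6 = 29*3 - 43 = 44, d_6 = (2574 - 44^2)/29 = 638/29 = 22, a_6 = floor((50 + 44)/22) = 4.
  m_7 = 22*4 - 44 = 44, d_7 = (2574 - 44^2)/22 = 638/22 = 29, a_7 = floor((50 + 44)/29) = 3.
  m_8 = 29*3 - 44 = 43, d_8 = (2574 - 43^2)/29 = 725/29 = 25, a_8 = floor((50 + 43)/25) = 3.
  m_9 = 25*3 - 43 = 32, d_9 = (2574 - 32^2)/25 = 1550/25 = 62, a_9 = floor((50 + 32)/62) = 1.
  m_10 = 62*1 - 32 = 30, d_10 = (2574 - 30^2)/62 = 1674/62 = 27, a_10 = floor((50 + 30)/27) = 2.
  m_11 = 27*2 - 30 = 24, d_11 = (2574 - 24^2)/27 = 1998/27 = 74, a_11 = floor((50 + 24)/74) = 1.
  m_12 = 74*1 - 24 = 50, d_12 = (2574 - 50^2)/74 = 74/74 = 1, a_12 = floor((50 + 50)/1) = 100.
  m_13 = 1*100 - 50 = 50, d_13 = (2574 - 50^2)/1 = 74/1 = 74: (m_13, d_13) = (m_1, d_1) = (50, 74), so from here the quotients repeat a_1, ..., a_12; the period length is 12.
Hence the expansion of sqrt(2574) is a_0 = 50 followed by the repeating block 1, 2, 1, 3, 3, 4, 3, 3, 1, 2, 1, 100 (period 12).

[50; (1, 2, 1, 3, 3, 4, 3, 3, 1, 2, 1, 100)]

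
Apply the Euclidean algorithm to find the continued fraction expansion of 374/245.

[1; 1, 1, 8, 1, 12]

Run the Euclidean algorithm on 374 and 245; the successive quotients are the partial quotients a_0, a_1, ... (each step inverts the fractional part left over by the previous one):
  374 = 1*245 + 129, so a_0 = 1.
  245 = 1*129 + 116, so a_1 = 1.
  129 = 1*116 + 13, so a_2 = 1.
  116 = 8*13 + 12, so a_3 = 8.
  13 = 1*12 + 1, so a_4 = 1.
  12 = 12*1 + 0, so a_5 = 12.
The remainder reaches 0 after 6 divisions, so the expansion has 6 partial quotients, read off in order.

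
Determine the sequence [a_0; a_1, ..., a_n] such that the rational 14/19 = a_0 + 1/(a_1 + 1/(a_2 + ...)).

[0; 1, 2, 1, 4]

Run the Euclidean algorithm on 14 and 19; the successive quotients are the partial quotients a_0, a_1, ... (each step inverts the fractional part left over by the previous one):
  14 = 0*19 + 14, so a_0 = 0.
  19 = 1*14 + 5, so a_1 = 1.
  14 = 2*5 + 4, so a_2 = 2.
  5 = 1*4 + 1, so a_3 = 1.
  4 = 4*1 + 0, so a_4 = 4.
The remainder reaches 0 after 5 divisions, so the expansion has 5 partial quotients, read off in order.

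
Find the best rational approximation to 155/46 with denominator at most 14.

Expand x = 155/46 as a continued fraction with the Euclidean algorithm:
  155 = 3*46 + 17, so a_0 = 3.
  46 = 2*17 + 12, so a_1 = 2.
  17 = 1*12 + 5, so a_2 = 1.
  12 = 2*5 + 2, so a_3 = 2.
  5 = 2*2 + 1, so a_4 = 2.
  2 = 2*1 + 0, so a_5 = 2.
so x = [3; 2, 1, 2, 2, 2].
Convergents (p_i = a_i*p_{i-1} + p_{i-2}, q_i = a_i*q_{i-1} + q_{i-2} with p_{-2}=0, p_{-1}=1, q_{-2}=1, q_{-1}=0), until the denominator exceeds 14:
  i=0: a_0=3, p_0 = 3*1 + 0 = 3, q_0 = 3*0 + 1 = 1.
  i=1: a_1=2, p_1 = 2*3 + 1 = 7, q_1 = 2*1 + 0 = 2.
  i=2: a_2=1, p_2 = 1*7 + 3 = 10, q_2 = 1*2 + 1 = 3.
  i=3: a_3=2, p_3 = 2*10 + 7 = 27, q_3 = 2*3 + 2 = 8.
  i=4: a_4=2, p_4 = 2*27 + 10 = 64, q_4 = 2*8 + 3 = 19.
q_4 = 19 > 14, so the last convergent with denominator <= 14 is p_3/q_3 = 27/8.
The closest fraction with denominator <= 14 is either p_3/q_3 or the intermediate fraction (k*p_3 + p_2)/(k*q_3 + q_2) with the largest k >= 1 whose denominator stays <= 14; these approach x as k grows, and every other convergent or intermediate fraction in range is farther away.
Largest k: floor((14 - q_2)/q_3) = floor((14 - 3)/8) = 1.
That gives (1*27 + 10)/(1*8 + 3) = 37/11.
Compare the errors: |x - 27/8| = |155*8 - 27*46|/(46*8) = 2/368, and |x - 37/11| = |155*11 - 37*46|/(46*11) = 3/506.
Cross-multiplying, 2*506 = 1012 < 1104 = 3*368, so 2/368 is smaller: the convergent 27/8 is closer to x than 37/11.

27/8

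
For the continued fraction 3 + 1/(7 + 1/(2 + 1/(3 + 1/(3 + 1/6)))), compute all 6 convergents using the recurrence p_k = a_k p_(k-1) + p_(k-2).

3/1, 22/7, 47/15, 163/52, 536/171, 3379/1078

Using the convergent recurrence p_i = a_i*p_{i-1} + p_{i-2}, q_i = a_i*q_{i-1} + q_{i-2} with p_{-2}=0, p_{-1}=1, q_{-2}=1, q_{-1}=0:
  i=0: a_0=3, p_0 = 3*1 + 0 = 3, q_0 = 3*0 + 1 = 1.
  i=1: a_1=7, p_1 = 7*3 + 1 = 22, q_1 = 7*1 + 0 = 7.
  i=2: a_2=2, p_2 = 2*22 + 3 = 47, q_2 = 2*7 + 1 = 15.
  i=3: a_3=3, p_3 = 3*47 + 22 = 163, q_3 = 3*15 + 7 = 52.
  i=4: a_4=3, p_4 = 3*163 + 47 = 536, q_4 = 3*52 + 15 = 171.
  i=5: a_5=6, p_5 = 6*536 + 163 = 3379, q_5 = 6*171 + 52 = 1078.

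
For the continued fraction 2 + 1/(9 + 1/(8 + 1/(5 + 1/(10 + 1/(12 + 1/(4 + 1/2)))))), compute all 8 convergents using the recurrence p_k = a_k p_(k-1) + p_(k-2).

Using the convergent recurrence p_i = a_i*p_{i-1} + p_{i-2}, q_i = a_i*q_{i-1} + q_{i-2} with p_{-2}=0, p_{-1}=1, q_{-2}=1, q_{-1}=0:
  i=0: a_0=2, p_0 = 2*1 + 0 = 2, q_0 = 2*0 + 1 = 1.
  i=1: a_1=9, p_1 = 9*2 + 1 = 19, q_1 = 9*1 + 0 = 9.
  i=2: a_2=8, p_2 = 8*19 + 2 = 154, q_2 = 8*9 + 1 = 73.
  i=3: a_3=5, p_3 = 5*154 + 19 = 789, q_3 = 5*73 + 9 = 374.
  i=4: a_4=10, p_4 = 10*789 + 154 = 8044, q_4 = 10*374 + 73 = 3813.
  i=5: a_5=12, p_5 = 12*8044 + 789 = 97317, q_5 = 12*3813 + 374 = 46130.
  i=6: a_6=4, p_6 = 4*97317 + 8044 = 397312, q_6 = 4*46130 + 3813 = 188333.
  i=7: a_7=2, p_7 = 2*397312 + 97317 = 891941, q_7 = 2*188333 + 46130 = 422796.

2/1, 19/9, 154/73, 789/374, 8044/3813, 97317/46130, 397312/188333, 891941/422796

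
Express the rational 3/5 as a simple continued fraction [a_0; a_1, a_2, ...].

Run the Euclidean algorithm on 3 and 5; the successive quotients are the partial quotients a_0, a_1, ... (each step inverts the fractional part left over by the previous one):
  3 = 0*5 + 3, so a_0 = 0.
  5 = 1*3 + 2, so a_1 = 1.
  3 = 1*2 + 1, so a_2 = 1.
  2 = 2*1 + 0, so a_3 = 2.
The remainder reaches 0 after 4 divisions, so the expansion has 4 partial quotients, read off in order.

[0; 1, 1, 2]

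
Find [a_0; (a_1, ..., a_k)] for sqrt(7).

[2; (1, 1, 1, 4)]

Write x_i = (sqrt(7) + m_i)/d_i with (m_0, d_0) = (0, 1). a_0 = floor(sqrt(7)) = 2, since 2^2 = 4 <= 7 < 9 = 3^2.
Iterate m_{i+1} = d_i*a_i - m_i, d_{i+1} = (7 - m_{i+1}^2)/d_i, a_{i+1} = floor((a_0 + m_{i+1})/d_{i+1}):
  m_1 = 1*2 - 0 = 2, d_1 = (7 - 2^2)/1 = 3/1 = 3, a_1 = floor((2 + 2)/3) = 1.
  m_2 = 3*1 - 2 = 1, d_2 = (7 - 1^2)/3 = 6/3 = 2, a_2 = floor((2 + 1)/2) = 1.
  m_3 = 2*1 - 1 = 1, d_3 = (7 - 1^2)/2 = 6/2 = 3, a_3 = floor((2 + 1)/3) = 1.
  m_4 = 3*1 - 1 = 2, d_4 = (7 - 2^2)/3 = 3/3 = 1, a_4 = floor((2 + 2)/1) = 4.
  m_5 = 1*4 - 2 = 2, d_5 = (7 - 2^2)/1 = 3/1 = 3: (m_5, d_5) = (m_1, d_1) = (2, 3), so from here the quotients repeat a_1, ..., a_4; the period length is 4.
Hence the expansion of sqrt(7) is a_0 = 2 followed by the repeating block 1, 1, 1, 4 (period 4).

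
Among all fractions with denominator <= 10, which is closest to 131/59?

Expand x = 131/59 as a continued fraction with the Euclidean algorithm:
  131 = 2*59 + 13, so a_0 = 2.
  59 = 4*13 + 7, so a_1 = 4.
  13 = 1*7 + 6, so a_2 = 1.
  7 = 1*6 + 1, so a_3 = 1.
  6 = 6*1 + 0, so a_4 = 6.
so x = [2; 4, 1, 1, 6].
Convergents (p_i = a_i*p_{i-1} + p_{i-2}, q_i = a_i*q_{i-1} + q_{i-2} with p_{-2}=0, p_{-1}=1, q_{-2}=1, q_{-1}=0), until the denominator exceeds 10:
  i=0: a_0=2, p_0 = 2*1 + 0 = 2, q_0 = 2*0 + 1 = 1.
  i=1: a_1=4, p_1 = 4*2 + 1 = 9, q_1 = 4*1 + 0 = 4.
  i=2: a_2=1, p_2 = 1*9 + 2 = 11, q_2 = 1*4 + 1 = 5.
  i=3: a_3=1, p_3 = 1*11 + 9 = 20, q_3 = 1*5 + 4 = 9.
  i=4: a_4=6, p_4 = 6*20 + 11 = 131, q_4 = 6*9 + 5 = 59.
q_4 = 59 > 10, so the last convergent with denominator <= 10 is p_3/q_3 = 20/9.
The closest fraction with denominator <= 10 is either p_3/q_3 or the intermediate fraction (k*p_3 + p_2)/(k*q_3 + q_2) with the largest k >= 1 whose denominator stays <= 10; these approach x as k grows, and every other convergent or intermediate fraction in range is farther away.
Largest k: floor((10 - q_2)/q_3) = floor((10 - 5)/9) = 0.
Since k = 0, no intermediate fraction beyond p_3/q_3 has denominator <= 10, so the convergent 20/9 is the closest (its error is |131*9 - 20*59|/(59*9) = 1/531).

20/9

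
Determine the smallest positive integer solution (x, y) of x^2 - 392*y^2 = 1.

(x, y) = (99, 5)

First expand sqrt(392) as a continued fraction. With x_i = (sqrt(392) + m_i)/d_i and (m_0, d_0) = (0, 1): a_0 = floor(sqrt(392)) = 19, since 19^2 = 361 <= 392 < 400 = 20^2.
Iterate m_{i+1} = d_i*a_i - m_i, d_{i+1} = (392 - m_{i+1}^2)/d_i, a_{i+1} = floor((a_0 + m_{i+1})/d_{i+1}):
  m_1 = 1*19 - 0 = 19, d_1 = (392 - 19^2)/1 = 31/1 = 31, a_1 = floor((19 + 19)/31) = 1.
  m_2 = 31*1 - 19 = 12, d_2 = (392 - 12^2)/31 = 248/31 = 8, a_2 = floor((19 + 12)/8) = 3.
  m_3 = 8*3 - 12 = 12, d_3 = (392 - 12^2)/8 = 248/8 = 31, a_3 = floor((19 + 12)/31) = 1.
  m_4 = 31*1 - 12 = 19, d_4 = (392 - 19^2)/31 = 31/31 = 1, a_4 = floor((19 + 19)/1) = 38.
  m_5 = 1*38 - 19 = 19, d_5 = (392 - 19^2)/1 = 31/1 = 31: (m_5, d_5) = (m_1, d_1) = (19, 31), so from here the quotients repeat a_1, ..., a_4; the period length is 4.
So sqrt(392) = [19; (1, 3, 1, 38)] with period length k = 4.
k is even, so the fundamental solution of x^2 - 392y^2 = 1 is (p_{k-1}, q_{k-1}) = (p_3, q_3); compute convergents through index 3.
Convergents (p_i = a_i*p_{i-1} + p_{i-2}, q_i = a_i*q_{i-1} + q_{i-2} with p_{-2}=0, p_{-1}=1, q_{-2}=1, q_{-1}=0):
  i=0: a_0=19, p_0 = 19*1 + 0 = 19, q_0 = 19*0 + 1 = 1.
  i=1: a_1=1, p_1 = 1*19 + 1 = 20, q_1 = 1*1 + 0 = 1.
  i=2: a_2=3, p_2 = 3*20 + 19 = 79, q_2 = 3*1 + 1 = 4.
  i=3: a_3=1, p_3 = 1*79 + 20 = 99, q_3 = 1*4 + 1 = 5.
Check: 99^2 - 392*5^2 = 9801 - 9800 = 1, so (x, y) = (99, 5) solves the equation, and by the theorem it is the least positive solution.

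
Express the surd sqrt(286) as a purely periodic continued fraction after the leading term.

Write x_i = (sqrt(286) + m_i)/d_i with (m_0, d_0) = (0, 1). a_0 = floor(sqrt(286)) = 16, since 16^2 = 256 <= 286 < 289 = 17^2.
Iterate m_{i+1} = d_i*a_i - m_i, d_{i+1} = (286 - m_{i+1}^2)/d_i, a_{i+1} = floor((a_0 + m_{i+1})/d_{i+1}):
  m_1 = 1*16 - 0 = 16, d_1 = (286 - 16^2)/1 = 30/1 = 30, a_1 = floor((16 + 16)/30) = 1.
  m_2 = 30*1 - 16 = 14, d_2 = (286 - 14^2)/30 = 90/30 = 3, a_2 = floor((16 + 14)/3) = 10.
  m_3 = 3*10 - 14 = 16, d_3 = (286 - 16^2)/3 = 30/3 = 10, a_3 = floor((16 + 16)/10) = 3.
  m_4 = 10*3 - 16 = 14, d_4 = (286 - 14^2)/10 = 90/10 = 9, a_4 = floor((16 + 14)/9) = 3.
  m_5 = 9*3 - 14 = 13, d_5 = (286 - 13^2)/9 = 117/9 = 13, a_5 = floor((16 + 13)/13) = 2.
  m_6 = 13*2 - 13 = 13, d_6 = (286 - 13^2)/13 = 117/13 = 9, a_6 = floor((16 + 13)/9) = 3.
  m_7 = 9*3 - 13 = 14, d_7 = (286 - 14^2)/9 = 90/9 = 10, a_7 = floor((16 + 14)/10) = 3.
  m_8 = 10*3 - 14 = 16, d_8 = (286 - 16^2)/10 = 30/10 = 3, a_8 = floor((16 + 16)/3) = 10.
  m_9 = 3*10 - 16 = 14, d_9 = (286 - 14^2)/3 = 90/3 = 30, a_9 = floor((16 + 14)/30) = 1.
  m_10 = 30*1 - 14 = 16, d_10 = (286 - 16^2)/30 = 30/30 = 1, a_10 = floor((16 + 16)/1) = 32.
  m_11 = 1*32 - 16 = 16, d_11 = (286 - 16^2)/1 = 30/1 = 30: (m_11, d_11) = (m_1, d_1) = (16, 30), so from here the quotients repeat a_1, ..., a_10; the period length is 10.
Hence the expansion of sqrt(286) is a_0 = 16 followed by the repeating block 1, 10, 3, 3, 2, 3, 3, 10, 1, 32 (period 10).

[16; (1, 10, 3, 3, 2, 3, 3, 10, 1, 32)]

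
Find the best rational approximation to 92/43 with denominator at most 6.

Expand x = 92/43 as a continued fraction with the Euclidean algorithm:
  92 = 2*43 + 6, so a_0 = 2.
  43 = 7*6 + 1, so a_1 = 7.
  6 = 6*1 + 0, so a_2 = 6.
so x = [2; 7, 6].
Convergents (p_i = a_i*p_{i-1} + p_{i-2}, q_i = a_i*q_{i-1} + q_{i-2} with p_{-2}=0, p_{-1}=1, q_{-2}=1, q_{-1}=0), until the denominator exceeds 6:
  i=0: a_0=2, p_0 = 2*1 + 0 = 2, q_0 = 2*0 + 1 = 1.
  i=1: a_1=7, p_1 = 7*2 + 1 = 15, q_1 = 7*1 + 0 = 7.
q_1 = 7 > 6, so the last convergent with denominator <= 6 is p_0/q_0 = 2/1.
The closest fraction with denominator <= 6 is either p_0/q_0 or the intermediate fraction (k*p_0 + p_{-1})/(k*q_0 + q_{-1}) with the largest k >= 1 whose denominator stays <= 6; these approach x as k grows, and every other convergent or intermediate fraction in range is farther away.
Largest k: floor((6 - q_{-1})/q_0) = floor((6 - 0)/1) = 6 (using the seeds p_{-1} = 1, q_{-1} = 0).
That gives (6*2 + 1)/(6*1 + 0) = 13/6.
Compare the errors: |x - 2/1| = |92*1 - 2*43|/(43*1) = 6/43, and |x - 13/6| = |92*6 - 13*43|/(43*6) = 7/258.
Cross-multiplying, 7*43 = 301 < 1548 = 6*258, so 7/258 is smaller: the intermediate fraction 13/6 is closer to x than 2/1.

13/6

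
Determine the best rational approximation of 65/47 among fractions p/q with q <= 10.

Expand x = 65/47 as a continued fraction with the Euclidean algorithm:
  65 = 1*47 + 18, so a_0 = 1.
  47 = 2*18 + 11, so a_1 = 2.
  18 = 1*11 + 7, so a_2 = 1.
  11 = 1*7 + 4, so a_3 = 1.
  7 = 1*4 + 3, so a_4 = 1.
  4 = 1*3 + 1, so a_5 = 1.
  3 = 3*1 + 0, so a_6 = 3.
so x = [1; 2, 1, 1, 1, 1, 3].
Convergents (p_i = a_i*p_{i-1} + p_{i-2}, q_i = a_i*q_{i-1} + q_{i-2} with p_{-2}=0, p_{-1}=1, q_{-2}=1, q_{-1}=0), until the denominator exceeds 10:
  i=0: a_0=1, p_0 = 1*1 + 0 = 1, q_0 = 1*0 + 1 = 1.
  i=1: a_1=2, p_1 = 2*1 + 1 = 3, q_1 = 2*1 + 0 = 2.
  i=2: a_2=1, p_2 = 1*3 + 1 = 4, q_2 = 1*2 + 1 = 3.
  i=3: a_3=1, p_3 = 1*4 + 3 = 7, q_3 = 1*3 + 2 = 5.
  i=4: a_4=1, p_4 = 1*7 + 4 = 11, q_4 = 1*5 + 3 = 8.
  i=5: a_5=1, p_5 = 1*11 + 7 = 18, q_5 = 1*8 + 5 = 13.
q_5 = 13 > 10, so the last convergent with denominator <= 10 is p_4/q_4 = 11/8.
The closest fraction with denominator <= 10 is either p_4/q_4 or the intermediate fraction (k*p_4 + p_3)/(k*q_4 + q_3) with the largest k >= 1 whose denominator stays <= 10; these approach x as k grows, and every other convergent or intermediate fraction in range is farther away.
Largest k: floor((10 - q_3)/q_4) = floor((10 - 5)/8) = 0.
Since k = 0, no intermediate fraction beyond p_4/q_4 has denominator <= 10, so the convergent 11/8 is the closest (its error is |65*8 - 11*47|/(47*8) = 3/376).

11/8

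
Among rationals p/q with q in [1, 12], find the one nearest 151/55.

11/4

Expand x = 151/55 as a continued fraction with the Euclidean algorithm:
  151 = 2*55 + 41, so a_0 = 2.
  55 = 1*41 + 14, so a_1 = 1.
  41 = 2*14 + 13, so a_2 = 2.
  14 = 1*13 + 1, so a_3 = 1.
  13 = 13*1 + 0, so a_4 = 13.
so x = [2; 1, 2, 1, 13].
Convergents (p_i = a_i*p_{i-1} + p_{i-2}, q_i = a_i*q_{i-1} + q_{i-2} with p_{-2}=0, p_{-1}=1, q_{-2}=1, q_{-1}=0), until the denominator exceeds 12:
  i=0: a_0=2, p_0 = 2*1 + 0 = 2, q_0 = 2*0 + 1 = 1.
  i=1: a_1=1, p_1 = 1*2 + 1 = 3, q_1 = 1*1 + 0 = 1.
  i=2: a_2=2, p_2 = 2*3 + 2 = 8, q_2 = 2*1 + 1 = 3.
  i=3: a_3=1, p_3 = 1*8 + 3 = 11, q_3 = 1*3 + 1 = 4.
  i=4: a_4=13, p_4 = 13*11 + 8 = 151, q_4 = 13*4 + 3 = 55.
q_4 = 55 > 12, so the last convergent with denominator <= 12 is p_3/q_3 = 11/4.
The closest fraction with denominator <= 12 is either p_3/q_3 or the intermediate fraction (k*p_3 + p_2)/(k*q_3 + q_2) with the largest k >= 1 whose denominator stays <= 12; these approach x as k grows, and every other convergent or intermediate fraction in range is farther away.
Largest k: floor((12 - q_2)/q_3) = floor((12 - 3)/4) = 2.
That gives (2*11 + 8)/(2*4 + 3) = 30/11.
Compare the errors: |x - 11/4| = |151*4 - 11*55|/(55*4) = 1/220, and |x - 30/11| = |151*11 - 30*55|/(55*11) = 11/605.
Cross-multiplying, 1*605 = 605 < 2420 = 11*220, so 1/220 is smaller: the convergent 11/4 is closer to x than 30/11.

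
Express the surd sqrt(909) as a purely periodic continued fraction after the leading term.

Write x_i = (sqrt(909) + m_i)/d_i with (m_0, d_0) = (0, 1). a_0 = floor(sqrt(909)) = 30, since 30^2 = 900 <= 909 < 961 = 31^2.
Iterate m_{i+1} = d_i*a_i - m_i, d_{i+1} = (909 - m_{i+1}^2)/d_i, a_{i+1} = floor((a_0 + m_{i+1})/d_{i+1}):
  m_1 = 1*30 - 0 = 30, d_1 = (909 - 30^2)/1 = 9/1 = 9, a_1 = floor((30 + 30)/9) = 6.
  m_2 = 9*6 - 30 = 24, d_2 = (909 - 24^2)/9 = 333/9 = 37, a_2 = floor((30 + 24)/37) = 1.
  m_3 = 37*1 - 24 = 13, d_3 = (909 - 13^2)/37 = 740/37 = 20, a_3 = floor((30 + 13)/20) = 2.
  m_4 = 20*2 - 13 = 27, d_4 = (909 - 27^2)/20 = 180/20 = 9, a_4 = floor((30 + 27)/9) = 6.
  m_5 = 9*6 - 27 = 27, d_5 = (909 - 27^2)/9 = 180/9 = 20, a_5 = floor((30 + 27)/20) = 2.
  m_6 = 20*2 - 27 = 13, d_6 = (909 - 13^2)/20 = 740/20 = 37, a_6 = floor((30 + 13)/37) = 1.
  m_7 = 37*1 - 13 = 24, d_7 = (909 - 24^2)/37 = 333/37 = 9, a_7 = floor((30 + 24)/9) = 6.
  m_8 = 9*6 - 24 = 30, d_8 = (909 - 30^2)/9 = 9/9 = 1, a_8 = floor((30 + 30)/1) = 60.
  m_9 = 1*60 - 30 = 30, d_9 = (909 - 30^2)/1 = 9/1 = 9: (m_9, d_9) = (m_1, d_1) = (30, 9), so from here the quotients repeat a_1, ..., a_8; the period length is 8.
Hence the expansion of sqrt(909) is a_0 = 30 followed by the repeating block 6, 1, 2, 6, 2, 1, 6, 60 (period 8).

[30; (6, 1, 2, 6, 2, 1, 6, 60)]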